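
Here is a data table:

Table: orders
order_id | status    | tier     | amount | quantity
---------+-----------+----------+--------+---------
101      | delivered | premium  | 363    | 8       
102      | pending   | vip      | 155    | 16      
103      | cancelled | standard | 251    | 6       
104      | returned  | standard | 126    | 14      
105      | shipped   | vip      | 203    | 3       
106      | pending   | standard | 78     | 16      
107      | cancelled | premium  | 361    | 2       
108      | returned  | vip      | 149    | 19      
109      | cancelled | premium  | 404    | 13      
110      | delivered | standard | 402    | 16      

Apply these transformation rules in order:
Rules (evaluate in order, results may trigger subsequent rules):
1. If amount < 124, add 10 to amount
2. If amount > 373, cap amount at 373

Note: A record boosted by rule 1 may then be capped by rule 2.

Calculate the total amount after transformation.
2442

Step 1: Apply rule 1 to records with amount < 124
  - 1 records get bonus of 10
  - Of these, 0 records then exceed 373 and get capped
Step 2: Apply rule 2 to records with amount > 373
  - 2 records (original) are capped
Step 3: Calculate final sum = 2442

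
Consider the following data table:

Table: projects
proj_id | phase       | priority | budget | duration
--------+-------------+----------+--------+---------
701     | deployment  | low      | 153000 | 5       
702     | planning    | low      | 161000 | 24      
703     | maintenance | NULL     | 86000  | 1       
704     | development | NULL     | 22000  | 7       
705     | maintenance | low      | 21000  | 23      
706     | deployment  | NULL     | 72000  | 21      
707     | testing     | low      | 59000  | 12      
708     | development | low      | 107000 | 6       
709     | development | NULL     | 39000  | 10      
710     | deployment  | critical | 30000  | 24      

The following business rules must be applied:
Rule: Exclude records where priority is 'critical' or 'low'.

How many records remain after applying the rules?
4

Step 1: Count records to exclude
  - 1 (critical) + 5 (low) = 6 records
Step 2: Total records: 10
Step 3: Remaining = 10 - 6 = 4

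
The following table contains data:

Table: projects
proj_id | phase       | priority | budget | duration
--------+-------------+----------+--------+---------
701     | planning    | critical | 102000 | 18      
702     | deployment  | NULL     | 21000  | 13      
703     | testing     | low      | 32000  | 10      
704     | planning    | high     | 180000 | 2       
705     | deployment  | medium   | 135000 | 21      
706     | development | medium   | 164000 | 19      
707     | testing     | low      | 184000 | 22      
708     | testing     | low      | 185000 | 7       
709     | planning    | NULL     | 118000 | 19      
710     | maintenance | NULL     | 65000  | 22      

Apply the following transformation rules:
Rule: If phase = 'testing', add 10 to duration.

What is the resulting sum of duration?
183

Step 1: Count records where phase = 'testing': 3
Step 2: Total bonus added: 3 × 10 = 30
Step 3: Original sum of duration: 153
Step 4: Final sum = 153 + 30 = 183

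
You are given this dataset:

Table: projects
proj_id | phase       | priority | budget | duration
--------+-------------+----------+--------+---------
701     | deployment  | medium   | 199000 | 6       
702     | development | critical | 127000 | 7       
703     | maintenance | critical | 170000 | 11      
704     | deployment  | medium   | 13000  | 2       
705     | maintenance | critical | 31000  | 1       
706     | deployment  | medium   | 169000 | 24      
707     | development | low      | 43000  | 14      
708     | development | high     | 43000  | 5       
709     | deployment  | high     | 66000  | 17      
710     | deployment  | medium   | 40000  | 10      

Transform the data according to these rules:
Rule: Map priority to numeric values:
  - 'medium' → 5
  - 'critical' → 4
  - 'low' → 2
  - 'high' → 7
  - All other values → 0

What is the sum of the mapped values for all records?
48

Step 1: Apply mapping to each record
Step 2: Count by status:
  'medium': 4 records × 5 = 20
  'critical': 3 records × 4 = 12
  'low': 1 records × 2 = 2
  'high': 2 records × 7 = 14
Step 3: Sum all mapped values = 48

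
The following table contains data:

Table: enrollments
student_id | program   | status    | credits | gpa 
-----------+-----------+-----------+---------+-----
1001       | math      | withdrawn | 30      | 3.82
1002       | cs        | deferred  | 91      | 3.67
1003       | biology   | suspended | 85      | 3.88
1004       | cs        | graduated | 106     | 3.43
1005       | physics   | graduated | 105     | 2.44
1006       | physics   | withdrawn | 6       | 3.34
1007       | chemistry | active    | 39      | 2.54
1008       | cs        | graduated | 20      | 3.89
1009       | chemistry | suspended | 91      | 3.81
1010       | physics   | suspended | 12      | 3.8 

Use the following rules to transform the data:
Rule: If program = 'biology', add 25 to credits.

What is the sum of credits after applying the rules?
610

Step 1: Count records where program = 'biology': 1
Step 2: Total bonus added: 1 × 25 = 25
Step 3: Original sum of credits: 585
Step 4: Final sum = 585 + 25 = 610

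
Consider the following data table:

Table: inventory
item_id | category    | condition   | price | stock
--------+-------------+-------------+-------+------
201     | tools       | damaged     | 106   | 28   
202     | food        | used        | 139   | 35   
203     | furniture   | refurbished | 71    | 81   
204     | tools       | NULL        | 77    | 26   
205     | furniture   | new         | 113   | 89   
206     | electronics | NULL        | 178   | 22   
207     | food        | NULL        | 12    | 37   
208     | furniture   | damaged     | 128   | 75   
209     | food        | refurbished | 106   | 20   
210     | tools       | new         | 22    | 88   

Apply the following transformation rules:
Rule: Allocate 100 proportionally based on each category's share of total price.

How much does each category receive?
electronics: 18.7, food: 27.0, furniture: 32.77, tools: 21.53

Step 1: Calculate total price = 952
Step 2: Calculate each category's proportion:
  electronics: 178/952 = 18.70% → 18.7
  food: 257/952 = 27.00% → 27.0
  furniture: 312/952 = 32.77% → 32.77
  tools: 205/952 = 21.53% → 21.53
Step 3: Verify: sum of allocations ≈ 100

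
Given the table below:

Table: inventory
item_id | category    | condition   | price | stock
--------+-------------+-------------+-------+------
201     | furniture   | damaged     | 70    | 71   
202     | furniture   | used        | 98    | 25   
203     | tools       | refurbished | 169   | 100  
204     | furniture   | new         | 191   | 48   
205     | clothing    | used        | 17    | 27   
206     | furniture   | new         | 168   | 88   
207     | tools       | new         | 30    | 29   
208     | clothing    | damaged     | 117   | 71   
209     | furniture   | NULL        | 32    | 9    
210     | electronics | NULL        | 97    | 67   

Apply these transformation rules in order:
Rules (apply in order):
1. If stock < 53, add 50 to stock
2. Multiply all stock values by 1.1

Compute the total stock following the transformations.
863.5

Step 1: Apply Rule 1 - Add 50 to records with stock < 53
  - 5 records affected: 138 + (5 × 50) = 388
  - Unaffected records: 397
  - Sum after Rule 1: 785
Step 2: Apply Rule 2 - Multiply all by 1.1
  - 785 × 1.1 = 863.5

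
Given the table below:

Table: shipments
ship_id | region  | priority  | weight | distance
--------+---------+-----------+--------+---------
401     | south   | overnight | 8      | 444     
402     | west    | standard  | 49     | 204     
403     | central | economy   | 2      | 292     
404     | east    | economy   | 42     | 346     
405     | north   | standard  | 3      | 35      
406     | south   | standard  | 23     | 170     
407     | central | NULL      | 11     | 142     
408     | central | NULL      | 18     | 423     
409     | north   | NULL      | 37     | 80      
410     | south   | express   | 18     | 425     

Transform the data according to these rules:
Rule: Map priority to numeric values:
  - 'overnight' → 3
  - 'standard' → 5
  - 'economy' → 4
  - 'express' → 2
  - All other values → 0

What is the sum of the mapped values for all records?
28

Step 1: Apply mapping to each record
Step 2: Count by status:
  'overnight': 1 records × 3 = 3
  'standard': 3 records × 5 = 15
  'economy': 2 records × 4 = 8
  'express': 1 records × 2 = 2
Step 3: Sum all mapped values = 28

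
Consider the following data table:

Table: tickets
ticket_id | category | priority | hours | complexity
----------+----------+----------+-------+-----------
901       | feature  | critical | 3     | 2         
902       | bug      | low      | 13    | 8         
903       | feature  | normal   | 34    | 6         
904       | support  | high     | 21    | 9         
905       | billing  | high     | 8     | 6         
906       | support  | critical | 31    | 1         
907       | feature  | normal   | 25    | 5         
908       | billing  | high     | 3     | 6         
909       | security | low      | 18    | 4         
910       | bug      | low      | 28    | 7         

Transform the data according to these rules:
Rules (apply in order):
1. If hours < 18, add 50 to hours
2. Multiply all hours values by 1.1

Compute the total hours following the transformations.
422.4

Step 1: Apply Rule 1 - Add 50 to records with hours < 18
  - 4 records affected: 27 + (4 × 50) = 227
  - Unaffected records: 157
  - Sum after Rule 1: 384
Step 2: Apply Rule 2 - Multiply all by 1.1
  - 384 × 1.1 = 422.4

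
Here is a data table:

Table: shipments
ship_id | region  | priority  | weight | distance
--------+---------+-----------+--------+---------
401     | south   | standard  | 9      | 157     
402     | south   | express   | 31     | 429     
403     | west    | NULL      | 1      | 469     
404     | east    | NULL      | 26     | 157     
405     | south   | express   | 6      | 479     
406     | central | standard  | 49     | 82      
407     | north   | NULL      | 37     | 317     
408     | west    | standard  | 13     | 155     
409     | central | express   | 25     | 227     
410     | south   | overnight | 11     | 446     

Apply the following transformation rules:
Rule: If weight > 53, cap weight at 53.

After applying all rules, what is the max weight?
49

Step 1: Original maximum weight = 49
Step 2: Check cap of 53 against maximum
Step 3: No records exceed the cap (max 49 <= cap 53), so no capping applies
Step 4: Maximum after transformation = 49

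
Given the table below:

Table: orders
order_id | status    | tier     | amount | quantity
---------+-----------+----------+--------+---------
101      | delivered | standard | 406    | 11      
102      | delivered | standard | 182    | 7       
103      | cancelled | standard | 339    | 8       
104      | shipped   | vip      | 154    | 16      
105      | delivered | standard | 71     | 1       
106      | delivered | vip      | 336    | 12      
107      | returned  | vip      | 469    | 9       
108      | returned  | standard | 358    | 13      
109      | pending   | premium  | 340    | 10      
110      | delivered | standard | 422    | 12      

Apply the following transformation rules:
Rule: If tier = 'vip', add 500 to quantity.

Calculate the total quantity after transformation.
1599

Step 1: Count records where tier = 'vip': 3
Step 2: Total bonus added: 3 × 500 = 1500
Step 3: Original sum of quantity: 99
Step 4: Final sum = 99 + 1500 = 1599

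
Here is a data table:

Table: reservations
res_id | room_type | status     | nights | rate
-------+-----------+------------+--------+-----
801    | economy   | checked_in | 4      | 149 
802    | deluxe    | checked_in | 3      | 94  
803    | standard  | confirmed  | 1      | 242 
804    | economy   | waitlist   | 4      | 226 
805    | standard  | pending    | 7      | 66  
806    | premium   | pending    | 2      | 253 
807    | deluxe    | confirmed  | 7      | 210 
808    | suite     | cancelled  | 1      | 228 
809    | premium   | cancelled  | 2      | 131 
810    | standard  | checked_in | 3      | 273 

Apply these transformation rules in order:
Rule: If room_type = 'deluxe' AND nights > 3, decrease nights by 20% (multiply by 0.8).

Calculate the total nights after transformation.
32.6

Step 1: Find records where room_type = 'deluxe' AND nights > 3
Step 2: 1 records match, summing to 7
Step 3: After multiplier: 7 × 0.8 = 5.6
Step 4: Unaffected records sum: 27
Step 5: Final sum = 5.6 + 27 = 32.6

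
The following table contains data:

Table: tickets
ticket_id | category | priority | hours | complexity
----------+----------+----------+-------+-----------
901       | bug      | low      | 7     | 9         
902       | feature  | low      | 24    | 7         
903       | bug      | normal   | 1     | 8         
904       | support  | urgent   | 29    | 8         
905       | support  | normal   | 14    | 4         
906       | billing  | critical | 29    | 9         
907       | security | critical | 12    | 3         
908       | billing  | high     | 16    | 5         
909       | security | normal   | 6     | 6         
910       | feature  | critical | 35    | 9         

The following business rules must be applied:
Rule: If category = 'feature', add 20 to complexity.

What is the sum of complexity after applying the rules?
108

Step 1: Count records where category = 'feature': 2
Step 2: Total bonus added: 2 × 20 = 40
Step 3: Original sum of complexity: 68
Step 4: Final sum = 68 + 40 = 108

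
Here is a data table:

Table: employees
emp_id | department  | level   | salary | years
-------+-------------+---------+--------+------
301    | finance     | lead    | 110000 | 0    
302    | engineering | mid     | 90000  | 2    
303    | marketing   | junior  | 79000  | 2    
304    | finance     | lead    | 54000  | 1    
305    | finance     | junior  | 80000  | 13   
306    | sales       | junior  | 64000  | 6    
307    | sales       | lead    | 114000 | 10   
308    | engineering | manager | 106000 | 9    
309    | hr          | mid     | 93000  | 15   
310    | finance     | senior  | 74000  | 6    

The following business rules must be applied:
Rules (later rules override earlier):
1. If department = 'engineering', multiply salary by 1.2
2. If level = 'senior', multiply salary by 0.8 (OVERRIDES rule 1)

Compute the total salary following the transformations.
888400.0

Step 1: Rule 2 takes priority for records with level = 'senior'
  - 1 records: 74000 × 0.8 = 59200.0
Step 2: Rule 1 applies to remaining records with department = 'engineering'
  - 2 records: 196000 × 1.2 = 235200.0
Step 3: Other records unchanged: 594000
Step 4: Final sum = 59200.0 + 235200.0 + 594000 = 888400.0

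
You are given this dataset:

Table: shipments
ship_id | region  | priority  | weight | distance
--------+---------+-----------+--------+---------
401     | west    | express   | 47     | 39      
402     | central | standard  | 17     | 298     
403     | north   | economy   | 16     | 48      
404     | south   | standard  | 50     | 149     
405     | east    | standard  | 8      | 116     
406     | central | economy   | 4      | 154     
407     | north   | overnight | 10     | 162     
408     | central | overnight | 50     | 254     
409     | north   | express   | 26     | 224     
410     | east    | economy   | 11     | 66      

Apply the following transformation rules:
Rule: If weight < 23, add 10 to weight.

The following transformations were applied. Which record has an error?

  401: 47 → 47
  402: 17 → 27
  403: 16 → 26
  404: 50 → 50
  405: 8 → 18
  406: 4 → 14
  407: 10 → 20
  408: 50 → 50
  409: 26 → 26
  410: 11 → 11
Record 410 has an error. The correct transformed value should be 21, not 11.

Step 1: Check each record against the rule
Step 2: Record 410 has weight = 11
Step 3: Since 11 < 23, the bonus should have been applied
Step 4: Correct value = 21, but claimed value = 11
Conclusion: Record 410 has the error.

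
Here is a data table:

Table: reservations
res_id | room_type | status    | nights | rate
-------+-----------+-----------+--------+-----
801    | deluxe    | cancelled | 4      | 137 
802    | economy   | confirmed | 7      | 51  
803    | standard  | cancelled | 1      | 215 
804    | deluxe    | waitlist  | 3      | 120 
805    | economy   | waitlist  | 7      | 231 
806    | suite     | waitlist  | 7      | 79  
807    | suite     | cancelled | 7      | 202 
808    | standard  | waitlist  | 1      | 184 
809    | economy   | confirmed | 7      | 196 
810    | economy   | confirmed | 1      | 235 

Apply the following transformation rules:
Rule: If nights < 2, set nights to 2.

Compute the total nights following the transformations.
48

Step 1: 3 records have nights < 2
Step 2: These records originally summed to 3
Step 3: After setting to minimum: 3 × 2 = 6
Step 4: Unaffected records sum: 42
Step 5: Final sum = 6 + 42 = 48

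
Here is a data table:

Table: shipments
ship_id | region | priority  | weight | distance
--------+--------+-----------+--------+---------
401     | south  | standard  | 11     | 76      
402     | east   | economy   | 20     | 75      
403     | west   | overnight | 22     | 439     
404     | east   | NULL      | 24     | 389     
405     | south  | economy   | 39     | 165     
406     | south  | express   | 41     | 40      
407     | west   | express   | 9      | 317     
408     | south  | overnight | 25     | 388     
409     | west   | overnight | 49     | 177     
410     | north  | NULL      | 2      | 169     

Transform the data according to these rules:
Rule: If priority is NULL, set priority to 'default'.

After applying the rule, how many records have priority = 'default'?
2

Step 1: Count records where priority IS NULL
Step 2: Found 2 records with NULL priority
Step 3: These records will have priority set to 'default'
Step 4: Records already having priority = 'default': 0
Step 5: Answer: 2 + 0 = 2 records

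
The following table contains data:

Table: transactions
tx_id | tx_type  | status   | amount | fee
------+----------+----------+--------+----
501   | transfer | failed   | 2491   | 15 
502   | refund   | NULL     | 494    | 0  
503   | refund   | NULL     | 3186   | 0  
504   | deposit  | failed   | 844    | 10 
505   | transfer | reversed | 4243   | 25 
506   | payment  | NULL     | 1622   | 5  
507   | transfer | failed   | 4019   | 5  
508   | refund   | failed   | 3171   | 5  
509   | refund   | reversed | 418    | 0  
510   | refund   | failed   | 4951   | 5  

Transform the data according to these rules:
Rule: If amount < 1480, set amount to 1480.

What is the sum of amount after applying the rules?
28123

Step 1: 3 records have amount < 1480
Step 2: These records originally summed to 1756
Step 3: After setting to minimum: 3 × 1480 = 4440
Step 4: Unaffected records sum: 23683
Step 5: Final sum = 4440 + 23683 = 28123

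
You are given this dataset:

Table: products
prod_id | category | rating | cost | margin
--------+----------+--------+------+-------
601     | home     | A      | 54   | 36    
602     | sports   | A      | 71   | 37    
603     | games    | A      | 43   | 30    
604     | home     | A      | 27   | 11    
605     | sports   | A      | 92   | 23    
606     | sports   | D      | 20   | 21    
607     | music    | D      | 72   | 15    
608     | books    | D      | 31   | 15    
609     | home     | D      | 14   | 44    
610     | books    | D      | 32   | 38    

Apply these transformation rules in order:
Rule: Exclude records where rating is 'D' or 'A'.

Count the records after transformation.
0

Step 1: Count records to exclude
  - 5 (D) + 5 (A) = 10 records
Step 2: Total records: 10
Step 3: Remaining = 10 - 10 = 0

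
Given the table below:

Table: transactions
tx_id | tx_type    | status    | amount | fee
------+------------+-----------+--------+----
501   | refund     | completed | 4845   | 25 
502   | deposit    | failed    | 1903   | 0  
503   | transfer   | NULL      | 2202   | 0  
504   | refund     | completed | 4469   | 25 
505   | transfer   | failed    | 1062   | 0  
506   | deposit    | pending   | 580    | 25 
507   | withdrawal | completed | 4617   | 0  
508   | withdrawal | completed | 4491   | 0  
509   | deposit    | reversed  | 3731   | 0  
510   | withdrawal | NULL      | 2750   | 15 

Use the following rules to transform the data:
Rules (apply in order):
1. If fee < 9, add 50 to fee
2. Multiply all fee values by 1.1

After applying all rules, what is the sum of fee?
429.0

Step 1: Apply Rule 1 - Add 50 to records with fee < 9
  - 6 records affected: 0 + (6 × 50) = 300
  - Unaffected records: 90
  - Sum after Rule 1: 390
Step 2: Apply Rule 2 - Multiply all by 1.1
  - 390 × 1.1 = 429.0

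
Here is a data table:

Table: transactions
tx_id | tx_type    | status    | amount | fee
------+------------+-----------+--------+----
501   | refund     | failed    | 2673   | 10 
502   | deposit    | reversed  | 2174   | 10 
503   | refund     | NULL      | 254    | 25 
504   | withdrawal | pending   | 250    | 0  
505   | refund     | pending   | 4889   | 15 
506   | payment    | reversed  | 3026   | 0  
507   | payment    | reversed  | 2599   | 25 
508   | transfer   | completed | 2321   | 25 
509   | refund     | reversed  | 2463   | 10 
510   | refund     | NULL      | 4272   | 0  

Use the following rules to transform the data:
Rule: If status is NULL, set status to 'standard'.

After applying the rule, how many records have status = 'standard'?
2

Step 1: Count records where status IS NULL
Step 2: Found 2 records with NULL status
Step 3: These records will have status set to 'standard'
Step 4: Records already having status = 'standard': 0
Step 5: Answer: 2 + 0 = 2 records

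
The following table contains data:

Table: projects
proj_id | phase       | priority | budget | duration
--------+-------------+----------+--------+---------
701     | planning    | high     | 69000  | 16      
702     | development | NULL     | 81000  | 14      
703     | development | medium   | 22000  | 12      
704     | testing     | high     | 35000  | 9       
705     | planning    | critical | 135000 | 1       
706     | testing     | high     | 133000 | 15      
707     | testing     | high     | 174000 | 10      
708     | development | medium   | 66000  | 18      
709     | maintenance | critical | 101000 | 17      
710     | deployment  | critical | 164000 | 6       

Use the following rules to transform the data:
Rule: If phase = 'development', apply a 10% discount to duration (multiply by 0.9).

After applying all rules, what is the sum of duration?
113.6

Step 1: Records with phase = 'development' have total duration = 44
Step 2: Apply multiplier: 44 × 0.9 = 39.6
Step 3: Other records total: 74
Step 4: Final sum = 39.6 + 74 = 113.6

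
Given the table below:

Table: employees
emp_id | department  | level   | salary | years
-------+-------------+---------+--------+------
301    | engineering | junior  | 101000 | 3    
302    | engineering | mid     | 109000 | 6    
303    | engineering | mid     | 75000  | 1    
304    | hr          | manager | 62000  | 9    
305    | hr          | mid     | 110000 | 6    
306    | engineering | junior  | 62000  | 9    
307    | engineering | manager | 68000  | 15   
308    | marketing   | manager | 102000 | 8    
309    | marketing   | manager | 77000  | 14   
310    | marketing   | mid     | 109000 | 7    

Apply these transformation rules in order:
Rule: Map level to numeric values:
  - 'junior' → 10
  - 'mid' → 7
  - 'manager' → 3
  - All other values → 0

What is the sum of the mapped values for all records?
60

Step 1: Apply mapping to each record
Step 2: Count by status:
  'junior': 2 records × 10 = 20
  'mid': 4 records × 7 = 28
  'manager': 4 records × 3 = 12
Step 3: Sum all mapped values = 60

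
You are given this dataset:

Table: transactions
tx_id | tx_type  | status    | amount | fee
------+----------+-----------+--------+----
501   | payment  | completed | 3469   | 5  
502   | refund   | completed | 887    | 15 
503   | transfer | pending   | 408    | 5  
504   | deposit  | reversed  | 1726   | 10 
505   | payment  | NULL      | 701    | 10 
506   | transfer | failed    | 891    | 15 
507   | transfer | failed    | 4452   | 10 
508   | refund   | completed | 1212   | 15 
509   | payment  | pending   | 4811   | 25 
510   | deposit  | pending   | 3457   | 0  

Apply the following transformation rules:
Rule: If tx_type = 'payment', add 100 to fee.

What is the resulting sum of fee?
410

Step 1: Count records where tx_type = 'payment': 3
Step 2: Total bonus added: 3 × 100 = 300
Step 3: Original sum of fee: 110
Step 4: Final sum = 110 + 300 = 410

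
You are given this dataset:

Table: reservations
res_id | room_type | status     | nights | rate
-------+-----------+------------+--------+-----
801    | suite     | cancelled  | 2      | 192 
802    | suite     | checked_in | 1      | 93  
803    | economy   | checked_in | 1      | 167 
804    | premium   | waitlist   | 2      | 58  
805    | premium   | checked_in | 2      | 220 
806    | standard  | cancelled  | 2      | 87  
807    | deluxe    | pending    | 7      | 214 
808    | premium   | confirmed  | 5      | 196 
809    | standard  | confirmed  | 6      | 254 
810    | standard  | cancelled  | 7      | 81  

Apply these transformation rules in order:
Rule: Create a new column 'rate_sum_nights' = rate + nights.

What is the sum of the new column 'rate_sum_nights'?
1597

Step 1: For each record, compute rate + nights
Example calculations:
  192 + 2 = 194
  93 + 1 = 94
  167 + 1 = 168
  ...
Step 2: Sum all derived values
Step 3: Total = 1597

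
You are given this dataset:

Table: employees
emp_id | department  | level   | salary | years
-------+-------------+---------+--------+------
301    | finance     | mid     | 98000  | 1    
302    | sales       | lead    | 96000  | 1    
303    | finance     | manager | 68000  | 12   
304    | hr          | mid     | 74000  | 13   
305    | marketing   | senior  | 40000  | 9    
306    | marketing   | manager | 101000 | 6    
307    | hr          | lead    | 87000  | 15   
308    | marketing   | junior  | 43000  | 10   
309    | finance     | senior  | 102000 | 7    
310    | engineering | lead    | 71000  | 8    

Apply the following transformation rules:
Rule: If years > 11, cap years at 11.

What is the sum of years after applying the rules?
75

Step 1: 3 records have years > 11
Step 2: These records originally summed to 40
Step 3: After capping: 3 × 11 = 33
Step 4: Unaffected records sum: 42
Step 5: Final sum = 33 + 42 = 75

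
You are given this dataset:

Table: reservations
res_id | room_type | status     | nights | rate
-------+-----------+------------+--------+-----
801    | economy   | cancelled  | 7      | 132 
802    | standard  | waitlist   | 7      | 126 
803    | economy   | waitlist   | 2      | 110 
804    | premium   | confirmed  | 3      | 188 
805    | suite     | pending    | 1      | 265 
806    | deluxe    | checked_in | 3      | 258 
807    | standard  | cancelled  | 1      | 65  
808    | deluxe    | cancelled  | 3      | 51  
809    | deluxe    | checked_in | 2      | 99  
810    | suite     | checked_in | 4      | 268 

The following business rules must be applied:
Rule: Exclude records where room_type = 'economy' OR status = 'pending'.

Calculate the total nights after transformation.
23

Step 1: Find records where room_type = 'economy' OR status = 'pending'
Step 2: 3 records match, summing to 10
Step 3: Original sum: 33
Step 4: Remaining sum = 33 - 10 = 23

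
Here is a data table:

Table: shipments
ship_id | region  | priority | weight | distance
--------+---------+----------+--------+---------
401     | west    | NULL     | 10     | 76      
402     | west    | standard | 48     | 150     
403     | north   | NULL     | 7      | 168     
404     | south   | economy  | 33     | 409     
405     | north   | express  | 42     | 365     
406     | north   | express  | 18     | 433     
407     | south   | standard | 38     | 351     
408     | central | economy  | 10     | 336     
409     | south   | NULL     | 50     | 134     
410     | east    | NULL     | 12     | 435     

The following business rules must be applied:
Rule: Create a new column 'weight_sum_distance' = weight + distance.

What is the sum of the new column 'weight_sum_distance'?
3125

Step 1: For each record, compute weight + distance
Example calculations:
  10 + 76 = 86
  48 + 150 = 198
  7 + 168 = 175
  ...
Step 2: Sum all derived values
Step 3: Total = 3125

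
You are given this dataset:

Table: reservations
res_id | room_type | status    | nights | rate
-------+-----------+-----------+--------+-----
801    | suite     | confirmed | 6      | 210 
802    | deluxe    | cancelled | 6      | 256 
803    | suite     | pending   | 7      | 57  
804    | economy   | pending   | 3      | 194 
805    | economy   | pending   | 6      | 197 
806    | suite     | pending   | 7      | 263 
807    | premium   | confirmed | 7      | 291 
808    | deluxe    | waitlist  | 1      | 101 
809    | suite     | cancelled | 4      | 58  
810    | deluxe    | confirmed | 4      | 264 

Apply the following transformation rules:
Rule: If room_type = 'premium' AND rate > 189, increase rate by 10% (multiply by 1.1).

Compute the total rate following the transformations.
1920.1

Step 1: Find records where room_type = 'premium' AND rate > 189
Step 2: 1 records match, summing to 291
Step 3: After multiplier: 291 × 1.1 = 320.1
Step 4: Unaffected records sum: 1600
Step 5: Final sum = 320.1 + 1600 = 1920.1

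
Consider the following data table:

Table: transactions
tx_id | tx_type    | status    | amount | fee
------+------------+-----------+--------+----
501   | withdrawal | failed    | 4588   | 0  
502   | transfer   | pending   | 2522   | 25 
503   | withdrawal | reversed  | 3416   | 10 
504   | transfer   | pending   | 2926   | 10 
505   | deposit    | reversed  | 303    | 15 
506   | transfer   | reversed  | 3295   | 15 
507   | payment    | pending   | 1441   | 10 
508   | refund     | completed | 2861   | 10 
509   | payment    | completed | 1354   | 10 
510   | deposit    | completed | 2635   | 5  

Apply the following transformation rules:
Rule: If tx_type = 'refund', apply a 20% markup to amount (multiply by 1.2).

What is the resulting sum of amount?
25913.2

Step 1: Records with tx_type = 'refund' have total amount = 2861
Step 2: Apply multiplier: 2861 × 1.2 = 3433.2
Step 3: Other records total: 22480
Step 4: Final sum = 3433.2 + 22480 = 25913.2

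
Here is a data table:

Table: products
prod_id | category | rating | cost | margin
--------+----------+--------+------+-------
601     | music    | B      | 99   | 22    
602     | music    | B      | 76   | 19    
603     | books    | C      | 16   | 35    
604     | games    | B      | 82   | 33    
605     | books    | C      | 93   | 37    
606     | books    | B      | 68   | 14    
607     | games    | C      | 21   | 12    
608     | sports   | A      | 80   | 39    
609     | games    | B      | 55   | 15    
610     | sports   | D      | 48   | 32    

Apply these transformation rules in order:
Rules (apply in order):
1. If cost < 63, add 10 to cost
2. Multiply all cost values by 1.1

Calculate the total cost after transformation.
745.8

Step 1: Apply Rule 1 - Add 10 to records with cost < 63
  - 4 records affected: 140 + (4 × 10) = 180
  - Unaffected records: 498
  - Sum after Rule 1: 678
Step 2: Apply Rule 2 - Multiply all by 1.1
  - 678 × 1.1 = 745.8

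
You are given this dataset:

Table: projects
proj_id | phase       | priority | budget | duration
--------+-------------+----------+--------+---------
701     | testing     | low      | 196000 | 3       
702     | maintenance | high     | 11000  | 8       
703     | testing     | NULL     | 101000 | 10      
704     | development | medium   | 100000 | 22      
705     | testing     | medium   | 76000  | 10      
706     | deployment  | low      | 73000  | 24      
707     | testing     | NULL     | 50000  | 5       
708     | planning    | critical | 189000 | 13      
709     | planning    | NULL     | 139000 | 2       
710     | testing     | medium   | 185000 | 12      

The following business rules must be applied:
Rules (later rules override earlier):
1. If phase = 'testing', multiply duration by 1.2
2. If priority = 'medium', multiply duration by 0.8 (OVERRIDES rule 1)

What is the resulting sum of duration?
103.8

Step 1: Rule 2 takes priority for records with priority = 'medium'
  - 3 records: 44 × 0.8 = 35.2
Step 2: Rule 1 applies to remaining records with phase = 'testing'
  - 3 records: 18 × 1.2 = 21.6
Step 3: Other records unchanged: 47
Step 4: Final sum = 35.2 + 21.6 + 47 = 103.8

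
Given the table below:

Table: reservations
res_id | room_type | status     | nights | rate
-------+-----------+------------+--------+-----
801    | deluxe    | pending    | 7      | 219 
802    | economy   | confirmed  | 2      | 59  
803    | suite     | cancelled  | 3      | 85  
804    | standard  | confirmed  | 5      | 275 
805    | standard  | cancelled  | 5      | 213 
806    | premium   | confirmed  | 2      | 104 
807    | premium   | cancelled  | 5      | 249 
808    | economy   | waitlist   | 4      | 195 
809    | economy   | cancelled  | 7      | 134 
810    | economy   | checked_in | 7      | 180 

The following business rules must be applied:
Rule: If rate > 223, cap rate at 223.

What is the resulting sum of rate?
1635

Step 1: 2 records have rate > 223
Step 2: These records originally summed to 524
Step 3: After capping: 2 × 223 = 446
Step 4: Unaffected records sum: 1189
Step 5: Final sum = 446 + 1189 = 1635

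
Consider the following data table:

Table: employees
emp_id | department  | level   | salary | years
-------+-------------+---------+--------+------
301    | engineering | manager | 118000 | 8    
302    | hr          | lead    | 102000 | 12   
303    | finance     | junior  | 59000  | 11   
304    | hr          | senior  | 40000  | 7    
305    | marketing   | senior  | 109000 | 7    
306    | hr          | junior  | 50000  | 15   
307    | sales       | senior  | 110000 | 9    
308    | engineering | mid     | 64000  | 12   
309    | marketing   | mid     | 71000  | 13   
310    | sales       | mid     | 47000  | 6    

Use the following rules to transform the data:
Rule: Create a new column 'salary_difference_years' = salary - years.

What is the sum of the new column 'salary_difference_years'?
769900

Step 1: For each record, compute salary - years
Example calculations:
  118000 - 8 = 117992
  102000 - 12 = 101988
  59000 - 11 = 58989
  ...
Step 2: Sum all derived values
Step 3: Total = 769900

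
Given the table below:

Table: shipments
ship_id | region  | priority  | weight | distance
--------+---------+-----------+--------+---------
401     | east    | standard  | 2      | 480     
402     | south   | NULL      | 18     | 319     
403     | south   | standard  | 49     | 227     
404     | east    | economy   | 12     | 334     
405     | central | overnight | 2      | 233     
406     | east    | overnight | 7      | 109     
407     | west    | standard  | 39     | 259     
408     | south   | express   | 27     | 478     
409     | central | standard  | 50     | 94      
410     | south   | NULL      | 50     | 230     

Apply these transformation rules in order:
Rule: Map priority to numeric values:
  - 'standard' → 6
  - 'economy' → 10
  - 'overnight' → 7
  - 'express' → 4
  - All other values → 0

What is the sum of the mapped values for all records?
52

Step 1: Apply mapping to each record
Step 2: Count by status:
  'standard': 4 records × 6 = 24
  'economy': 1 records × 10 = 10
  'overnight': 2 records × 7 = 14
  'express': 1 records × 4 = 4
Step 3: Sum all mapped values = 52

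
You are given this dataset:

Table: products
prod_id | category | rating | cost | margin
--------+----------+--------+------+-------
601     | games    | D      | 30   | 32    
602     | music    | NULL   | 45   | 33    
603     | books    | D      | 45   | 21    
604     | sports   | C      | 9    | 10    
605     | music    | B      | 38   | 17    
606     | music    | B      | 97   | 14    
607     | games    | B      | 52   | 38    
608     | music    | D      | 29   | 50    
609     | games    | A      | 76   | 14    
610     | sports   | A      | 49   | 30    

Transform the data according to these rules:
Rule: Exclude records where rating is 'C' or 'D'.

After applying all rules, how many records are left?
6

Step 1: Count records to exclude
  - 1 (C) + 3 (D) = 4 records
Step 2: Total records: 10
Step 3: Remaining = 10 - 4 = 6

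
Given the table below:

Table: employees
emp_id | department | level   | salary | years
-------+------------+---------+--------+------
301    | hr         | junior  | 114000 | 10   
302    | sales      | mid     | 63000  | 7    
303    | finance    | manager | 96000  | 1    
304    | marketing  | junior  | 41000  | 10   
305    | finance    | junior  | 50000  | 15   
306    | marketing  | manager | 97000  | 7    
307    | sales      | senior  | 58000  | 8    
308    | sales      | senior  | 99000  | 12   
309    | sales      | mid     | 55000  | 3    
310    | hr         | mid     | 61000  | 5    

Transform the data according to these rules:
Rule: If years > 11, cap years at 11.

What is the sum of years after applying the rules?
73

Step 1: 2 records have years > 11
Step 2: These records originally summed to 27
Step 3: After capping: 2 × 11 = 22
Step 4: Unaffected records sum: 51
Step 5: Final sum = 22 + 51 = 73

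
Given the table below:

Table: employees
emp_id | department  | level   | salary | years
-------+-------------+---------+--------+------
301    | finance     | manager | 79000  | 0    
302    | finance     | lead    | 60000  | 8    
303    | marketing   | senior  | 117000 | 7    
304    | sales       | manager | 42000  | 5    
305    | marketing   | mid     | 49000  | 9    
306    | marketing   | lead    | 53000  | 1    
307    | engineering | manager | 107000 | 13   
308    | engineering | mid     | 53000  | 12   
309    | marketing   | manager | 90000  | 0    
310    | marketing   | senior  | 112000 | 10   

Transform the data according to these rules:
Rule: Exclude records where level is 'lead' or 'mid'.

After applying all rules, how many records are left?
6

Step 1: Count records to exclude
  - 2 (lead) + 2 (mid) = 4 records
Step 2: Total records: 10
Step 3: Remaining = 10 - 4 = 6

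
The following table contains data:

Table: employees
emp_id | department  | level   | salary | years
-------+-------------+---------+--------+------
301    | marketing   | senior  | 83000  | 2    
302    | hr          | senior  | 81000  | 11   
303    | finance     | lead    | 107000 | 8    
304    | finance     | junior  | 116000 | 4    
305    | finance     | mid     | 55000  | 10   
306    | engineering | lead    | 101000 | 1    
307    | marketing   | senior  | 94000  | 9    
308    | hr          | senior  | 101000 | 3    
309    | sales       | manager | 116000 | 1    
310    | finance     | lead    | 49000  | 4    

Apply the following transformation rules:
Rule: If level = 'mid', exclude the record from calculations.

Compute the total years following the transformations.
43

Step 1: Identify records where level = 'mid'
Step 2: The excluded records sum to 10
Step 3: Original total years = 53
Step 4: Remaining total = 53 - 10 = 43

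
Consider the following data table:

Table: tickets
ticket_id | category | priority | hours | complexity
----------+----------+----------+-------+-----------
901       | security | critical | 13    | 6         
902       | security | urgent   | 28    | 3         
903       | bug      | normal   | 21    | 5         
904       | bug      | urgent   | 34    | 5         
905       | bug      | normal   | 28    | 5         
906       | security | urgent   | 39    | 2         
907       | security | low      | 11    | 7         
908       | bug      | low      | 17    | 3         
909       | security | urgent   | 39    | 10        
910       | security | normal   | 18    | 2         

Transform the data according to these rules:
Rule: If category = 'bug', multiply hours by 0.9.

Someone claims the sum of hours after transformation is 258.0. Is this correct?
No, the correct result is 238.0.

Step 1: Calculate the correct sum after transformation
Step 2: Apply multiplier 0.9 to records where category = 'bug'
Step 3: Correct result = 238.0
Step 4: Claimed result = 258.0
Step 5: 238.0 ≠ 258.0
Conclusion: The claimed result is incorrect. The correct answer is 238.0.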